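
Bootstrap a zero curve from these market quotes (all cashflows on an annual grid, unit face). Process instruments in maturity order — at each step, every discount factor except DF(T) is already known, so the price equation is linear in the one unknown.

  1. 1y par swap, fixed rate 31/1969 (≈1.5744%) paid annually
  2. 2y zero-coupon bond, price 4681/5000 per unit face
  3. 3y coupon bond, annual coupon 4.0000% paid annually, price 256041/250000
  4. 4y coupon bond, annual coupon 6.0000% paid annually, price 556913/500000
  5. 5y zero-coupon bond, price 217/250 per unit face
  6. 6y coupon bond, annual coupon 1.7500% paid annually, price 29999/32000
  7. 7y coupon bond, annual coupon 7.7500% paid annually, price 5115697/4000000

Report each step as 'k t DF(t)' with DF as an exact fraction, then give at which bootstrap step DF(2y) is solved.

1 1 1969/2000
2 2 4681/5000
3 3 9109/10000
4 4 1781/2000
5 5 217/250
6 6 1053/1250
7 7 3981/5000
DF(2y) is solved at step 2

step 1 [1y] swap r/1=31/1969: DF=(1 − 31/1969·(0))/(1+31/1969) = 1969/2000 ≈ 0.984500
step 2 [2y] zero: DF = P = 4681/5000 ≈ 0.936200
step 3 [3y] bond c/1=1/25: DF=(256041/250000 − 1/25·(0.984500+0.936200))/(1+1/25) = 9109/10000 ≈ 0.910900
step 4 [4y] bond c/1=3/50: DF=(556913/500000 − 3/50·(0.984500+0.936200+0.910900))/(1+3/50) = 1781/2000 ≈ 0.890500
step 5 [5y] zero: DF = P = 217/250 ≈ 0.868000
step 6 [6y] bond c/1=7/400: DF=(29999/32000 − 7/400·(0.984500+0.936200+0.910900+0.890500+0.868000))/(1+7/400) = 1053/1250 ≈ 0.842400
step 7 [7y] bond c/1=31/400: DF=(5115697/4000000 − 31/400·(0.984500+0.936200+0.910900+0.890500+0.868000+0.842400))/(1+31/400) = 3981/5000 ≈ 0.796200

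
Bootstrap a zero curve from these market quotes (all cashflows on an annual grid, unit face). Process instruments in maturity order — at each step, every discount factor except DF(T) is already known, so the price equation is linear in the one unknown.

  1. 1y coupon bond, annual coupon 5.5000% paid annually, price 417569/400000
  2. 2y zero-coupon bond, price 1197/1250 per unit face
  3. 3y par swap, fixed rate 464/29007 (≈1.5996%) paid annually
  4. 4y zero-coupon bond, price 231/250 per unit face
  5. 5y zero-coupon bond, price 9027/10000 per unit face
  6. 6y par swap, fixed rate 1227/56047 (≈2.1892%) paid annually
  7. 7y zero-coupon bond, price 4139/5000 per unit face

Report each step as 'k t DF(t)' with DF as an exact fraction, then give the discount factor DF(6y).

step 1 [1y] bond c/1=11/200: DF=(417569/400000 − 11/200·(0))/(1+11/200) = 1979/2000 ≈ 0.989500
step 2 [2y] zero: DF = P = 1197/1250 ≈ 0.957600
step 3 [3y] swap r/1=464/29007: DF=(1 − 464/29007·(0.989500+0.957600))/(1+464/29007) = 596/625 ≈ 0.953600
step 4 [4y] zero: DF = P = 231/250 ≈ 0.924000
step 5 [5y] zero: DF = P = 9027/10000 ≈ 0.902700
step 6 [6y] swap r/1=1227/56047: DF=(1 − 1227/56047·(0.989500+0.957600+0.953600+0.924000+0.902700))/(1+1227/56047) = 8773/10000 ≈ 0.877300
step 7 [7y] zero: DF = P = 4139/5000 ≈ 0.827800

1 1 1979/2000
2 2 1197/1250
3 3 596/625
4 4 231/250
5 5 9027/10000
6 6 8773/10000
7 7 4139/5000
DF(6y) = 8773/10000 ≈ 0.877300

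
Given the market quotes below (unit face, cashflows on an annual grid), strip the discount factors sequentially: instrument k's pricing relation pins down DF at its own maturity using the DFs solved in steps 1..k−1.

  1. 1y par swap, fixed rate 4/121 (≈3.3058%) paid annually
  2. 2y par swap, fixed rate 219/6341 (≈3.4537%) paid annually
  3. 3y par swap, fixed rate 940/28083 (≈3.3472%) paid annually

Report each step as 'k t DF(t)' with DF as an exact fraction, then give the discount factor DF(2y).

step 1 [1y] swap r/1=4/121: DF=(1 − 4/121·(0))/(1+4/121) = 121/125 ≈ 0.968000
step 2 [2y] swap r/1=219/6341: DF=(1 − 219/6341·(0.968000))/(1+219/6341) = 9343/10000 ≈ 0.934300
step 3 [3y] swap r/1=940/28083: DF=(1 − 940/28083·(0.968000+0.934300))/(1+940/28083) = 453/500 ≈ 0.906000

1 1 121/125
2 2 9343/10000
3 3 453/500
DF(2y) = 9343/10000 ≈ 0.934300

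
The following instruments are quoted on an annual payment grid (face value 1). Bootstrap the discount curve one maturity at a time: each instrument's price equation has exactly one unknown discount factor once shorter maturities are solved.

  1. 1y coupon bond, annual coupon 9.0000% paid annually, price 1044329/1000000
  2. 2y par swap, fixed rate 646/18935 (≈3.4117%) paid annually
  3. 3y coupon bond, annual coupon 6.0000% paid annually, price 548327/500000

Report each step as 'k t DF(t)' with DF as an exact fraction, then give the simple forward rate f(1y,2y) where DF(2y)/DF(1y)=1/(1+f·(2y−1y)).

1 1 9581/10000
2 2 4677/5000
3 3 4637/5000
f(1y,2y) = ((9581/10000)/(4677/5000) − 1)/(1) = 227/9354 ≈ 2.4268%

step 1 [1y] bond c/1=9/100: DF=(1044329/1000000 − 9/100·(0))/(1+9/100) = 9581/10000 ≈ 0.958100
step 2 [2y] swap r/1=646/18935: DF=(1 − 646/18935·(0.958100))/(1+646/18935) = 4677/5000 ≈ 0.935400
step 3 [3y] bond c/1=3/50: DF=(548327/500000 − 3/50·(0.958100+0.935400))/(1+3/50) = 4637/5000 ≈ 0.927400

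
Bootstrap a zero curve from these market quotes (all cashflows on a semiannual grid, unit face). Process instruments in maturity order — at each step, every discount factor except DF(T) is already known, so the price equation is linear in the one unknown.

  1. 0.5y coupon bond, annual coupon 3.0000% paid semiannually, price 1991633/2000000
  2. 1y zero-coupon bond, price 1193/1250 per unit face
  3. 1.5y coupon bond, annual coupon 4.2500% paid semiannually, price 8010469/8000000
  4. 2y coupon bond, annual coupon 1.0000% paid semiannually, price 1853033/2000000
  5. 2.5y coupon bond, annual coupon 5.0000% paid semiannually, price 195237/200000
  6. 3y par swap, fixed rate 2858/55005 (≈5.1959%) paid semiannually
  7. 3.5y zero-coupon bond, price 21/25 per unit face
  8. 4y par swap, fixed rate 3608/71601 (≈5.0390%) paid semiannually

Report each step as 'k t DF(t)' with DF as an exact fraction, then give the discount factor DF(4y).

1 1/2 9811/10000
2 1 1193/1250
3 3/2 4701/5000
4 2 2269/2500
5 5/2 8601/10000
6 3 8571/10000
7 7/2 21/25
8 4 2049/2500
DF(4y) = 2049/2500 ≈ 0.819600

step 1 [0.5y] bond c/2=3/200: DF=(1991633/2000000 − 3/200·(0))/(1+3/200) = 9811/10000 ≈ 0.981100
step 2 [1y] zero: DF = P = 1193/1250 ≈ 0.954400
step 3 [1.5y] bond c/2=17/800: DF=(8010469/8000000 − 17/800·(0.981100+0.954400))/(1+17/800) = 4701/5000 ≈ 0.940200
step 4 [2y] bond c/2=1/200: DF=(1853033/2000000 − 1/200·(0.981100+0.954400+0.940200))/(1+1/200) = 2269/2500 ≈ 0.907600
step 5 [2.5y] bond c/2=1/40: DF=(195237/200000 − 1/40·(0.981100+0.954400+0.940200+0.907600))/(1+1/40) = 8601/10000 ≈ 0.860100
step 6 [3y] swap r/2=1429/55005: DF=(1 − 1429/55005·(0.981100+0.954400+0.940200+0.907600+0.860100))/(1+1429/55005) = 8571/10000 ≈ 0.857100
step 7 [3.5y] zero: DF = P = 21/25 ≈ 0.840000
step 8 [4y] swap r/2=1804/71601: DF=(1 − 1804/71601·(0.981100+0.954400+0.940200+0.907600+0.860100+0.857100+0.840000))/(1+1804/71601) = 2049/2500 ≈ 0.819600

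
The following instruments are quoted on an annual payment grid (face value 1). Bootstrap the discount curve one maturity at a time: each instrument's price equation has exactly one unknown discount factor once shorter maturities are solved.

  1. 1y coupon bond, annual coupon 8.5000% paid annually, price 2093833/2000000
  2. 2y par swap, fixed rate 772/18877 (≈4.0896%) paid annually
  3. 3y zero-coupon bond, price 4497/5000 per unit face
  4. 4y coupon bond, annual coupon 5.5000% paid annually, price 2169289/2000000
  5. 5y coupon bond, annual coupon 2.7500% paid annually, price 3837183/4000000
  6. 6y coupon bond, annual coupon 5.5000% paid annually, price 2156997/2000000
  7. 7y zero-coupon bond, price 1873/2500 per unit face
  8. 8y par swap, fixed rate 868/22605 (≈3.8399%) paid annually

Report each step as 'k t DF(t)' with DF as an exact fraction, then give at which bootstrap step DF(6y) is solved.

1 1 9649/10000
2 2 2307/2500
3 3 4497/5000
4 4 2207/2500
5 5 4177/5000
6 6 3937/5000
7 7 1873/2500
8 8 1849/2500
DF(6y) is solved at step 6

step 1 [1y] bond c/1=17/200: DF=(2093833/2000000 − 17/200·(0))/(1+17/200) = 9649/10000 ≈ 0.964900
step 2 [2y] swap r/1=772/18877: DF=(1 − 772/18877·(0.964900))/(1+772/18877) = 2307/2500 ≈ 0.922800
step 3 [3y] zero: DF = P = 4497/5000 ≈ 0.899400
step 4 [4y] bond c/1=11/200: DF=(2169289/2000000 − 11/200·(0.964900+0.922800+0.899400))/(1+11/200) = 2207/2500 ≈ 0.882800
step 5 [5y] bond c/1=11/400: DF=(3837183/4000000 − 11/400·(0.964900+0.922800+0.899400+0.882800))/(1+11/400) = 4177/5000 ≈ 0.835400
step 6 [6y] bond c/1=11/200: DF=(2156997/2000000 − 11/200·(0.964900+0.922800+0.899400+0.882800+0.835400))/(1+11/200) = 3937/5000 ≈ 0.787400
step 7 [7y] zero: DF = P = 1873/2500 ≈ 0.749200
step 8 [8y] swap r/1=868/22605: DF=(1 − 868/22605·(0.964900+0.922800+0.899400+0.882800+0.835400+0.787400+0.749200))/(1+868/22605) = 1849/2500 ≈ 0.739600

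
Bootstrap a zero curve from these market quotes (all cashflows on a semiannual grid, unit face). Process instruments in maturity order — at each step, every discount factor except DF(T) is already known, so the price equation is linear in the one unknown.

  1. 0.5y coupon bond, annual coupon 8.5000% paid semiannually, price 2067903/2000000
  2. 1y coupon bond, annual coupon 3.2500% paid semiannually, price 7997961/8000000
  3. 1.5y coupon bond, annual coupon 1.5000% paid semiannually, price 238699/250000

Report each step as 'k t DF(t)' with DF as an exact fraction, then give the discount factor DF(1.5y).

1 1/2 4959/5000
2 1 9679/10000
3 3/2 9331/10000
DF(1.5y) = 9331/10000 ≈ 0.933100

step 1 [0.5y] bond c/2=17/400: DF=(2067903/2000000 − 17/400·(0))/(1+17/400) = 4959/5000 ≈ 0.991800
step 2 [1y] bond c/2=13/800: DF=(7997961/8000000 − 13/800·(0.991800))/(1+13/800) = 9679/10000 ≈ 0.967900
step 3 [1.5y] bond c/2=3/400: DF=(238699/250000 − 3/400·(0.991800+0.967900))/(1+3/400) = 9331/10000 ≈ 0.933100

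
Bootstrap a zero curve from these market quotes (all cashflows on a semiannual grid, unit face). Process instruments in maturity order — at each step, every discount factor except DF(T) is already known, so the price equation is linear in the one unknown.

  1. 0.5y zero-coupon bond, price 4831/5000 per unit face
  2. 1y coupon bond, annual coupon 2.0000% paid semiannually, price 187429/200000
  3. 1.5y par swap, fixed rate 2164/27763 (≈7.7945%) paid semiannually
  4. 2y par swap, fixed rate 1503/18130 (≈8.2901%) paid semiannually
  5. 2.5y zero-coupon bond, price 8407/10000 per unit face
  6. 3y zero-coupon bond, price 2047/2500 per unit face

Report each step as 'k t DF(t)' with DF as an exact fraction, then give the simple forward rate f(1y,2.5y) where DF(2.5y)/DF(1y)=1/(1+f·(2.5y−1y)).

1 1/2 4831/5000
2 1 9183/10000
3 3/2 4459/5000
4 2 8497/10000
5 5/2 8407/10000
6 3 2047/2500
f(1y,2.5y) = ((9183/10000)/(8407/10000) − 1)/(3/2) = 1552/25221 ≈ 6.1536%

step 1 [0.5y] zero: DF = P = 4831/5000 ≈ 0.966200
step 2 [1y] bond c/2=1/100: DF=(187429/200000 − 1/100·(0.966200))/(1+1/100) = 9183/10000 ≈ 0.918300
step 3 [1.5y] swap r/2=1082/27763: DF=(1 − 1082/27763·(0.966200+0.918300))/(1+1082/27763) = 4459/5000 ≈ 0.891800
step 4 [2y] swap r/2=1503/36260: DF=(1 − 1503/36260·(0.966200+0.918300+0.891800))/(1+1503/36260) = 8497/10000 ≈ 0.849700
step 5 [2.5y] zero: DF = P = 8407/10000 ≈ 0.840700
step 6 [3y] zero: DF = P = 2047/2500 ≈ 0.818800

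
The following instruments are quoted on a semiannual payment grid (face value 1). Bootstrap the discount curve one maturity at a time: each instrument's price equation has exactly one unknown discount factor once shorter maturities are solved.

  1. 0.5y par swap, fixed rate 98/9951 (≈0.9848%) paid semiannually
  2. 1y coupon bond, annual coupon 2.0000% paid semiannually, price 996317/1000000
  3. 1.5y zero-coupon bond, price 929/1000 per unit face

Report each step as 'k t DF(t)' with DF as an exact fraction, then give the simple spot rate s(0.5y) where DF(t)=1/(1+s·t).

1 1/2 9951/10000
2 1 4883/5000
3 3/2 929/1000
s(0.5y) = (1/(9951/10000) − 1)/(1/2) = 98/9951 ≈ 0.9848%

step 1 [0.5y] swap r/2=49/9951: DF=(1 − 49/9951·(0))/(1+49/9951) = 9951/10000 ≈ 0.995100
step 2 [1y] bond c/2=1/100: DF=(996317/1000000 − 1/100·(0.995100))/(1+1/100) = 4883/5000 ≈ 0.976600
step 3 [1.5y] zero: DF = P = 929/1000 ≈ 0.929000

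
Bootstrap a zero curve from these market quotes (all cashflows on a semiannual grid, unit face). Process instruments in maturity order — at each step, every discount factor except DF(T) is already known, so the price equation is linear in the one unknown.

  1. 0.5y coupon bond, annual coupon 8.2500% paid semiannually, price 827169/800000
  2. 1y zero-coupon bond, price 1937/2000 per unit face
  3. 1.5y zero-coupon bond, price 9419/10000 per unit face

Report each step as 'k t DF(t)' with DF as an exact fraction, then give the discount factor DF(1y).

step 1 [0.5y] bond c/2=33/800: DF=(827169/800000 − 33/800·(0))/(1+33/800) = 993/1000 ≈ 0.993000
step 2 [1y] zero: DF = P = 1937/2000 ≈ 0.968500
step 3 [1.5y] zero: DF = P = 9419/10000 ≈ 0.941900

1 1/2 993/1000
2 1 1937/2000
3 3/2 9419/10000
DF(1y) = 1937/2000 ≈ 0.968500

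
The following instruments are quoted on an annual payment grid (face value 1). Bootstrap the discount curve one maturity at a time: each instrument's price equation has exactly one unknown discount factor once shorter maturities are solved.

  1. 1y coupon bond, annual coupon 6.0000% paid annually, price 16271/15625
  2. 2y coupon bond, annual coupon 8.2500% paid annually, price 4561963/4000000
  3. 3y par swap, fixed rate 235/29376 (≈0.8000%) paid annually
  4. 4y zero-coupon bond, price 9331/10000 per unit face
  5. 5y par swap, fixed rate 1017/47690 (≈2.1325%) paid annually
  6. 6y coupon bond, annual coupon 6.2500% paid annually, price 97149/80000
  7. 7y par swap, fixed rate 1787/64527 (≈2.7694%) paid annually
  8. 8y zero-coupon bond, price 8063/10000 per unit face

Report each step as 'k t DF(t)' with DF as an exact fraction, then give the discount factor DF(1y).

1 1 614/625
2 2 9787/10000
3 3 1953/2000
4 4 9331/10000
5 5 8983/10000
6 6 539/625
7 7 8213/10000
8 8 8063/10000
DF(1y) = 614/625 ≈ 0.982400

step 1 [1y] bond c/1=3/50: DF=(16271/15625 − 3/50·(0))/(1+3/50) = 614/625 ≈ 0.982400
step 2 [2y] bond c/1=33/400: DF=(4561963/4000000 − 33/400·(0.982400))/(1+33/400) = 9787/10000 ≈ 0.978700
step 3 [3y] swap r/1=235/29376: DF=(1 − 235/29376·(0.982400+0.978700))/(1+235/29376) = 1953/2000 ≈ 0.976500
step 4 [4y] zero: DF = P = 9331/10000 ≈ 0.933100
step 5 [5y] swap r/1=1017/47690: DF=(1 − 1017/47690·(0.982400+0.978700+0.976500+0.933100))/(1+1017/47690) = 8983/10000 ≈ 0.898300
step 6 [6y] bond c/1=1/16: DF=(97149/80000 − 1/16·(0.982400+0.978700+0.976500+0.933100+0.898300))/(1+1/16) = 539/625 ≈ 0.862400
step 7 [7y] swap r/1=1787/64527: DF=(1 − 1787/64527·(0.982400+0.978700+0.976500+0.933100+0.898300+0.862400))/(1+1787/64527) = 8213/10000 ≈ 0.821300
step 8 [8y] zero: DF = P = 8063/10000 ≈ 0.806300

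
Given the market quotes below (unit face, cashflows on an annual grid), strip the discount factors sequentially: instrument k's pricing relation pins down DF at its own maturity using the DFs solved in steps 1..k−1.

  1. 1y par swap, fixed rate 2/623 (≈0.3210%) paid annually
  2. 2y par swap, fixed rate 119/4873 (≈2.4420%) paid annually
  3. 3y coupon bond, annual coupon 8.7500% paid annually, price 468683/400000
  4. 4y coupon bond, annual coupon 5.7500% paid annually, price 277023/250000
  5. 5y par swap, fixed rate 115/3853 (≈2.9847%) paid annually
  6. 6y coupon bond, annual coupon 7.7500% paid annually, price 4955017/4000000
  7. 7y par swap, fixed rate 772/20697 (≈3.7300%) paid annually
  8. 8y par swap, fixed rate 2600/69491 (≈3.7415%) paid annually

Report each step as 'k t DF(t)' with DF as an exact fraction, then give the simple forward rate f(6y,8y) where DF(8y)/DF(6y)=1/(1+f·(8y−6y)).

1 1 623/625
2 2 2381/2500
3 3 4603/5000
4 4 4459/5000
5 5 431/500
6 6 8171/10000
7 7 1921/2500
8 8 37/50
f(6y,8y) = ((8171/10000)/(37/50) − 1)/(2) = 771/14800 ≈ 5.2095%

step 1 [1y] swap r/1=2/623: DF=(1 − 2/623·(0))/(1+2/623) = 623/625 ≈ 0.996800
step 2 [2y] swap r/1=119/4873: DF=(1 − 119/4873·(0.996800))/(1+119/4873) = 2381/2500 ≈ 0.952400
step 3 [3y] bond c/1=7/80: DF=(468683/400000 − 7/80·(0.996800+0.952400))/(1+7/80) = 4603/5000 ≈ 0.920600
step 4 [4y] bond c/1=23/400: DF=(277023/250000 − 23/400·(0.996800+0.952400+0.920600))/(1+23/400) = 4459/5000 ≈ 0.891800
step 5 [5y] swap r/1=115/3853: DF=(1 − 115/3853·(0.996800+0.952400+0.920600+0.891800))/(1+115/3853) = 431/500 ≈ 0.862000
step 6 [6y] bond c/1=31/400: DF=(4955017/4000000 − 31/400·(0.996800+0.952400+0.920600+0.891800+0.862000))/(1+31/400) = 8171/10000 ≈ 0.817100
step 7 [7y] swap r/1=772/20697: DF=(1 − 772/20697·(0.996800+0.952400+0.920600+0.891800+0.862000+0.817100))/(1+772/20697) = 1921/2500 ≈ 0.768400
step 8 [8y] swap r/1=2600/69491: DF=(1 − 2600/69491·(0.996800+0.952400+0.920600+0.891800+0.862000+0.817100+0.768400))/(1+2600/69491) = 37/50 ≈ 0.740000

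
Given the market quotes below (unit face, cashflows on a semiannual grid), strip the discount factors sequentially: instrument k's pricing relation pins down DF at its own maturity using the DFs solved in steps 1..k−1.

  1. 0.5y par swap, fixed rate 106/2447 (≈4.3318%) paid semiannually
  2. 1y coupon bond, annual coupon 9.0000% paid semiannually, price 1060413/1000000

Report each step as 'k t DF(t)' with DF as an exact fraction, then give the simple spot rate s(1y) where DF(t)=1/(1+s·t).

step 1 [0.5y] swap r/2=53/2447: DF=(1 − 53/2447·(0))/(1+53/2447) = 2447/2500 ≈ 0.978800
step 2 [1y] bond c/2=9/200: DF=(1060413/1000000 − 9/200·(0.978800))/(1+9/200) = 4863/5000 ≈ 0.972600

1 1/2 2447/2500
2 1 4863/5000
s(1y) = (1/(4863/5000) − 1)/(1) = 137/4863 ≈ 2.8172%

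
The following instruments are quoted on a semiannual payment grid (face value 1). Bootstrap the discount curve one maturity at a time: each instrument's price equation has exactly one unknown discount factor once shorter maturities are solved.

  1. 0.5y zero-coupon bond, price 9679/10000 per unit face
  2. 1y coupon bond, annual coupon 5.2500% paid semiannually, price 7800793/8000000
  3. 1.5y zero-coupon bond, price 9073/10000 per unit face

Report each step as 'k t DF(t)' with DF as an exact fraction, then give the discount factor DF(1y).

step 1 [0.5y] zero: DF = P = 9679/10000 ≈ 0.967900
step 2 [1y] bond c/2=21/800: DF=(7800793/8000000 − 21/800·(0.967900))/(1+21/800) = 4627/5000 ≈ 0.925400
step 3 [1.5y] zero: DF = P = 9073/10000 ≈ 0.907300

1 1/2 9679/10000
2 1 4627/5000
3 3/2 9073/10000
DF(1y) = 4627/5000 ≈ 0.925400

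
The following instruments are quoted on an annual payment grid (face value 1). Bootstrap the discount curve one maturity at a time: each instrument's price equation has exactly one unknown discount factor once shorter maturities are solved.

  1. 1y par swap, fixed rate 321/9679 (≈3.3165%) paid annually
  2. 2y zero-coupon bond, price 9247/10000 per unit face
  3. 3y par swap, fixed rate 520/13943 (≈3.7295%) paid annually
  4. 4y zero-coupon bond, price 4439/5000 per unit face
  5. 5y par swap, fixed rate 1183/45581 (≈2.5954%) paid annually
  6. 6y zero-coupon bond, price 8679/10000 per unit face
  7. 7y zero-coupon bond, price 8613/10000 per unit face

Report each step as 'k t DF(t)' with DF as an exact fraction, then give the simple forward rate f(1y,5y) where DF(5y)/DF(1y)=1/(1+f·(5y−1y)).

step 1 [1y] swap r/1=321/9679: DF=(1 − 321/9679·(0))/(1+321/9679) = 9679/10000 ≈ 0.967900
step 2 [2y] zero: DF = P = 9247/10000 ≈ 0.924700
step 3 [3y] swap r/1=520/13943: DF=(1 − 520/13943·(0.967900+0.924700))/(1+520/13943) = 112/125 ≈ 0.896000
step 4 [4y] zero: DF = P = 4439/5000 ≈ 0.887800
step 5 [5y] swap r/1=1183/45581: DF=(1 − 1183/45581·(0.967900+0.924700+0.896000+0.887800))/(1+1183/45581) = 8817/10000 ≈ 0.881700
step 6 [6y] zero: DF = P = 8679/10000 ≈ 0.867900
step 7 [7y] zero: DF = P = 8613/10000 ≈ 0.861300

1 1 9679/10000
2 2 9247/10000
3 3 112/125
4 4 4439/5000
5 5 8817/10000
6 6 8679/10000
7 7 8613/10000
f(1y,5y) = ((9679/10000)/(8817/10000) − 1)/(4) = 431/17634 ≈ 2.4441%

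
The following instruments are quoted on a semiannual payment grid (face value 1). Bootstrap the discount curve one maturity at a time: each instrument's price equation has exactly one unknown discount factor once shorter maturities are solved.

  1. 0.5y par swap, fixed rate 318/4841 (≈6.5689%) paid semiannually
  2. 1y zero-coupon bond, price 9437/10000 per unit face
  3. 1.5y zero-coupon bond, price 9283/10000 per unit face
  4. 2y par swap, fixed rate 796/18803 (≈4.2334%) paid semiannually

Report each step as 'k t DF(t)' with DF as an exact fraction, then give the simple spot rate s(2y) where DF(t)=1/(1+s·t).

1 1/2 4841/5000
2 1 9437/10000
3 3/2 9283/10000
4 2 2301/2500
s(2y) = (1/(2301/2500) − 1)/(2) = 199/4602 ≈ 4.3242%

step 1 [0.5y] swap r/2=159/4841: DF=(1 − 159/4841·(0))/(1+159/4841) = 4841/5000 ≈ 0.968200
step 2 [1y] zero: DF = P = 9437/10000 ≈ 0.943700
step 3 [1.5y] zero: DF = P = 9283/10000 ≈ 0.928300
step 4 [2y] swap r/2=398/18803: DF=(1 − 398/18803·(0.968200+0.943700+0.928300))/(1+398/18803) = 2301/2500 ≈ 0.920400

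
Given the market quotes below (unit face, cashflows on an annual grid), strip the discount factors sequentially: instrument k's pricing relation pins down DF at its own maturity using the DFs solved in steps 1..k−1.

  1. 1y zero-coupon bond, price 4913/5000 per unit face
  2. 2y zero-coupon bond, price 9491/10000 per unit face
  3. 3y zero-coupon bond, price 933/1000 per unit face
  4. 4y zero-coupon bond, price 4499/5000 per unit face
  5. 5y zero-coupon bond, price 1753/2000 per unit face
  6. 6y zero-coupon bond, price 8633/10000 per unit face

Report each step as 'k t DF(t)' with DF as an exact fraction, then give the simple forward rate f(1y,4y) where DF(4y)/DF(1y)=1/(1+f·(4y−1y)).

1 1 4913/5000
2 2 9491/10000
3 3 933/1000
4 4 4499/5000
5 5 1753/2000
6 6 8633/10000
f(1y,4y) = ((4913/5000)/(4499/5000) − 1)/(3) = 138/4499 ≈ 3.0673%

step 1 [1y] zero: DF = P = 4913/5000 ≈ 0.982600
step 2 [2y] zero: DF = P = 9491/10000 ≈ 0.949100
step 3 [3y] zero: DF = P = 933/1000 ≈ 0.933000
step 4 [4y] zero: DF = P = 4499/5000 ≈ 0.899800
step 5 [5y] zero: DF = P = 1753/2000 ≈ 0.876500
step 6 [6y] zero: DF = P = 8633/10000 ≈ 0.863300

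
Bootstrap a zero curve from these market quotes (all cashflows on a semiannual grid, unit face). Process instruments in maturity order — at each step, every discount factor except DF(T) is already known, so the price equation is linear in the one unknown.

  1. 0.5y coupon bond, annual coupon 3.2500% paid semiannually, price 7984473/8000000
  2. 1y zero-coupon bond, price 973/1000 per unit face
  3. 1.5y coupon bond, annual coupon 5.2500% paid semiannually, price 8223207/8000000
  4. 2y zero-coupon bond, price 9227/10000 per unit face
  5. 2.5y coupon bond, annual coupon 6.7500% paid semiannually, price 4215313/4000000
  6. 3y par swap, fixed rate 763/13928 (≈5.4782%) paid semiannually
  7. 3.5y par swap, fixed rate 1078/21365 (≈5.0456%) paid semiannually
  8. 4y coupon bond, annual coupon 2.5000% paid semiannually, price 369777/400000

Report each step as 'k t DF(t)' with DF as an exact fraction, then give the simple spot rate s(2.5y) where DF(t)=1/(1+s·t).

1 1/2 9821/10000
2 1 973/1000
3 3/2 2379/2500
4 2 9227/10000
5 5/2 559/625
6 3 4237/5000
7 7/2 8383/10000
8 4 8339/10000
s(2.5y) = (1/(559/625) − 1)/(5/2) = 132/2795 ≈ 4.7227%

step 1 [0.5y] bond c/2=13/800: DF=(7984473/8000000 − 13/800·(0))/(1+13/800) = 9821/10000 ≈ 0.982100
step 2 [1y] zero: DF = P = 973/1000 ≈ 0.973000
step 3 [1.5y] bond c/2=21/800: DF=(8223207/8000000 − 21/800·(0.982100+0.973000))/(1+21/800) = 2379/2500 ≈ 0.951600
step 4 [2y] zero: DF = P = 9227/10000 ≈ 0.922700
step 5 [2.5y] bond c/2=27/800: DF=(4215313/4000000 − 27/800·(0.982100+0.973000+0.951600+0.922700))/(1+27/800) = 559/625 ≈ 0.894400
step 6 [3y] swap r/2=763/27856: DF=(1 − 763/27856·(0.982100+0.973000+0.951600+0.922700+0.894400))/(1+763/27856) = 4237/5000 ≈ 0.847400
step 7 [3.5y] swap r/2=539/21365: DF=(1 − 539/21365·(0.982100+0.973000+0.951600+0.922700+0.894400+0.847400))/(1+539/21365) = 8383/10000 ≈ 0.838300
step 8 [4y] bond c/2=1/80: DF=(369777/400000 − 1/80·(0.982100+0.973000+0.951600+0.922700+0.894400+0.847400+0.838300))/(1+1/80) = 8339/10000 ≈ 0.833900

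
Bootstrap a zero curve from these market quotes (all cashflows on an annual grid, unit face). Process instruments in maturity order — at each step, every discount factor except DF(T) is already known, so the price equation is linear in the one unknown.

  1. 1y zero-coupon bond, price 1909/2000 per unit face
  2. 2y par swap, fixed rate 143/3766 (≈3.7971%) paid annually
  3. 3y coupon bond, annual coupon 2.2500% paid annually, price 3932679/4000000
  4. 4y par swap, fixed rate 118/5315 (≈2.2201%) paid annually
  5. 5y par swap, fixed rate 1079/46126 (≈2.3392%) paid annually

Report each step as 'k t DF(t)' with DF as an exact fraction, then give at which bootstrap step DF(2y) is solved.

step 1 [1y] zero: DF = P = 1909/2000 ≈ 0.954500
step 2 [2y] swap r/1=143/3766: DF=(1 − 143/3766·(0.954500))/(1+143/3766) = 1857/2000 ≈ 0.928500
step 3 [3y] bond c/1=9/400: DF=(3932679/4000000 − 9/400·(0.954500+0.928500))/(1+9/400) = 9201/10000 ≈ 0.920100
step 4 [4y] swap r/1=118/5315: DF=(1 − 118/5315·(0.954500+0.928500+0.920100))/(1+118/5315) = 4587/5000 ≈ 0.917400
step 5 [5y] swap r/1=1079/46126: DF=(1 − 1079/46126·(0.954500+0.928500+0.920100+0.917400))/(1+1079/46126) = 8921/10000 ≈ 0.892100

1 1 1909/2000
2 2 1857/2000
3 3 9201/10000
4 4 4587/5000
5 5 8921/10000
DF(2y) is solved at step 2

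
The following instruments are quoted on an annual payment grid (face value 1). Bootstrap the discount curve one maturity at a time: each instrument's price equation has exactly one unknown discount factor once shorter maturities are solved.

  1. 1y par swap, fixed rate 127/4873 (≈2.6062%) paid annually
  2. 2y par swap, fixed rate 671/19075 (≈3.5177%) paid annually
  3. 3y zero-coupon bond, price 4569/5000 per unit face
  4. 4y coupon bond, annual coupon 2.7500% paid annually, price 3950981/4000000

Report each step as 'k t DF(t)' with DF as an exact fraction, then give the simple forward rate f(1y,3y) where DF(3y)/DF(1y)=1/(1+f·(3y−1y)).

1 1 4873/5000
2 2 9329/10000
3 3 4569/5000
4 4 4429/5000
f(1y,3y) = ((4873/5000)/(4569/5000) − 1)/(2) = 152/4569 ≈ 3.3268%

step 1 [1y] swap r/1=127/4873: DF=(1 − 127/4873·(0))/(1+127/4873) = 4873/5000 ≈ 0.974600
step 2 [2y] swap r/1=671/19075: DF=(1 − 671/19075·(0.974600))/(1+671/19075) = 9329/10000 ≈ 0.932900
step 3 [3y] zero: DF = P = 4569/5000 ≈ 0.913800
step 4 [4y] bond c/1=11/400: DF=(3950981/4000000 − 11/400·(0.974600+0.932900+0.913800))/(1+11/400) = 4429/5000 ≈ 0.885800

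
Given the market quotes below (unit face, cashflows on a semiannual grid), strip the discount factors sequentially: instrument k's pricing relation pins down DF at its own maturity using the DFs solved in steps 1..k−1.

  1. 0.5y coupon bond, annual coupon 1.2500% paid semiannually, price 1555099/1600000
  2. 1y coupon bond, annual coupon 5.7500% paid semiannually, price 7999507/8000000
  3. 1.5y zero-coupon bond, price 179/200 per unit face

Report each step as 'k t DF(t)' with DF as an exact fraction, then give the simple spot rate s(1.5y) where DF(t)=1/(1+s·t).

step 1 [0.5y] bond c/2=1/160: DF=(1555099/1600000 − 1/160·(0))/(1+1/160) = 9659/10000 ≈ 0.965900
step 2 [1y] bond c/2=23/800: DF=(7999507/8000000 − 23/800·(0.965900))/(1+23/800) = 189/200 ≈ 0.945000
step 3 [1.5y] zero: DF = P = 179/200 ≈ 0.895000

1 1/2 9659/10000
2 1 189/200
3 3/2 179/200
s(1.5y) = (1/(179/200) − 1)/(3/2) = 14/179 ≈ 7.8212%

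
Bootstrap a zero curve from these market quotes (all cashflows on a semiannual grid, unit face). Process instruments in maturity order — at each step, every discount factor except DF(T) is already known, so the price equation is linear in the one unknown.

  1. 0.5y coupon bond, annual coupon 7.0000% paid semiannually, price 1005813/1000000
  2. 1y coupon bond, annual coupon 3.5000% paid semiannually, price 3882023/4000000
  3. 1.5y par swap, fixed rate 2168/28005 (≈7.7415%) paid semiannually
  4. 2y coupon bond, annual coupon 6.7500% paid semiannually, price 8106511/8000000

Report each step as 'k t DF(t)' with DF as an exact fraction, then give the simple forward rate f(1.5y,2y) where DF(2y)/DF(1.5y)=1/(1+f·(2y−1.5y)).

1 1/2 4859/5000
2 1 9371/10000
3 3/2 2229/2500
4 2 1111/1250
f(1.5y,2y) = ((2229/2500)/(1111/1250) − 1)/(1/2) = 7/1111 ≈ 0.6301%

step 1 [0.5y] bond c/2=7/200: DF=(1005813/1000000 − 7/200·(0))/(1+7/200) = 4859/5000 ≈ 0.971800
step 2 [1y] bond c/2=7/400: DF=(3882023/4000000 − 7/400·(0.971800))/(1+7/400) = 9371/10000 ≈ 0.937100
step 3 [1.5y] swap r/2=1084/28005: DF=(1 − 1084/28005·(0.971800+0.937100))/(1+1084/28005) = 2229/2500 ≈ 0.891600
step 4 [2y] bond c/2=27/800: DF=(8106511/8000000 − 27/800·(0.971800+0.937100+0.891600))/(1+27/800) = 1111/1250 ≈ 0.888800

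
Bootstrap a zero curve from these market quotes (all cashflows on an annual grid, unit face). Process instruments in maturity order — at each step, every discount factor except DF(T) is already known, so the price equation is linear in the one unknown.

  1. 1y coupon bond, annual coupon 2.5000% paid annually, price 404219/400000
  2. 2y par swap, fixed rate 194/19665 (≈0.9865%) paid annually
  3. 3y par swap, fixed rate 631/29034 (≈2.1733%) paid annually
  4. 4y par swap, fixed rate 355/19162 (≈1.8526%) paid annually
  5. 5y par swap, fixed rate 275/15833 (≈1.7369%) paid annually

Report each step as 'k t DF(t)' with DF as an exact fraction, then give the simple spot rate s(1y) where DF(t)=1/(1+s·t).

step 1 [1y] bond c/1=1/40: DF=(404219/400000 − 1/40·(0))/(1+1/40) = 9859/10000 ≈ 0.985900
step 2 [2y] swap r/1=194/19665: DF=(1 − 194/19665·(0.985900))/(1+194/19665) = 4903/5000 ≈ 0.980600
step 3 [3y] swap r/1=631/29034: DF=(1 − 631/29034·(0.985900+0.980600))/(1+631/29034) = 9369/10000 ≈ 0.936900
step 4 [4y] swap r/1=355/19162: DF=(1 − 355/19162·(0.985900+0.980600+0.936900))/(1+355/19162) = 929/1000 ≈ 0.929000
step 5 [5y] swap r/1=275/15833: DF=(1 − 275/15833·(0.985900+0.980600+0.936900+0.929000))/(1+275/15833) = 367/400 ≈ 0.917500

1 1 9859/10000
2 2 4903/5000
3 3 9369/10000
4 4 929/1000
5 5 367/400
s(1y) = (1/(9859/10000) − 1)/(1) = 141/9859 ≈ 1.4302%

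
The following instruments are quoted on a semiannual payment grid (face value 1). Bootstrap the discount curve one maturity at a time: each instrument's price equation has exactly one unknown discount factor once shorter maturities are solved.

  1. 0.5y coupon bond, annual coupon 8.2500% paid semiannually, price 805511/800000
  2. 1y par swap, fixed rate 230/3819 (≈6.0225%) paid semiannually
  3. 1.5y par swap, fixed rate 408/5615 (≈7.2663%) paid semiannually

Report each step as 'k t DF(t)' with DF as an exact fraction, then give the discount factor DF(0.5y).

step 1 [0.5y] bond c/2=33/800: DF=(805511/800000 − 33/800·(0))/(1+33/800) = 967/1000 ≈ 0.967000
step 2 [1y] swap r/2=115/3819: DF=(1 − 115/3819·(0.967000))/(1+115/3819) = 377/400 ≈ 0.942500
step 3 [1.5y] swap r/2=204/5615: DF=(1 − 204/5615·(0.967000+0.942500))/(1+204/5615) = 449/500 ≈ 0.898000

1 1/2 967/1000
2 1 377/400
3 3/2 449/500
DF(0.5y) = 967/1000 ≈ 0.967000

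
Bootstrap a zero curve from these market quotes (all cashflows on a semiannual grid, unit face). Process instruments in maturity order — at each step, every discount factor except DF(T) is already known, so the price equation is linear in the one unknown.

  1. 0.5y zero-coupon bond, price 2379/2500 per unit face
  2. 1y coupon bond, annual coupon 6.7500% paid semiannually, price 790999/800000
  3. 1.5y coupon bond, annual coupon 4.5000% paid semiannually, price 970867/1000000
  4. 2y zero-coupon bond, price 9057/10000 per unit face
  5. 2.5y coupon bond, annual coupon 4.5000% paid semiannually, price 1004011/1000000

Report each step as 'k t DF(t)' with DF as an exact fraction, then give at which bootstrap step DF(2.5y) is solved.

1 1/2 2379/2500
2 1 4627/5000
3 3/2 4541/5000
4 2 9057/10000
5 5/2 9007/10000
DF(2.5y) is solved at step 5

step 1 [0.5y] zero: DF = P = 2379/2500 ≈ 0.951600
step 2 [1y] bond c/2=27/800: DF=(790999/800000 − 27/800·(0.951600))/(1+27/800) = 4627/5000 ≈ 0.925400
step 3 [1.5y] bond c/2=9/400: DF=(970867/1000000 − 9/400·(0.951600+0.925400))/(1+9/400) = 4541/5000 ≈ 0.908200
step 4 [2y] zero: DF = P = 9057/10000 ≈ 0.905700
step 5 [2.5y] bond c/2=9/400: DF=(1004011/1000000 − 9/400·(0.951600+0.925400+0.908200+0.905700))/(1+9/400) = 9007/10000 ≈ 0.900700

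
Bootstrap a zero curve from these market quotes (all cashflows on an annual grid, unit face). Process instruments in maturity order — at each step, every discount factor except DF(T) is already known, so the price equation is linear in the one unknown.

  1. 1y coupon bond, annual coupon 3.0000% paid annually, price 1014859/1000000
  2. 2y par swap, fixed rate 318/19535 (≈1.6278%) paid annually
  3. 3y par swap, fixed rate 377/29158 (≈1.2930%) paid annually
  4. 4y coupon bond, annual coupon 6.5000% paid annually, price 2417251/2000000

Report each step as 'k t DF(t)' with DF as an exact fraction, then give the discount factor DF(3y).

step 1 [1y] bond c/1=3/100: DF=(1014859/1000000 − 3/100·(0))/(1+3/100) = 9853/10000 ≈ 0.985300
step 2 [2y] swap r/1=318/19535: DF=(1 − 318/19535·(0.985300))/(1+318/19535) = 4841/5000 ≈ 0.968200
step 3 [3y] swap r/1=377/29158: DF=(1 − 377/29158·(0.985300+0.968200))/(1+377/29158) = 9623/10000 ≈ 0.962300
step 4 [4y] bond c/1=13/200: DF=(2417251/2000000 − 13/200·(0.985300+0.968200+0.962300))/(1+13/200) = 9569/10000 ≈ 0.956900

1 1 9853/10000
2 2 4841/5000
3 3 9623/10000
4 4 9569/10000
DF(3y) = 9623/10000 ≈ 0.962300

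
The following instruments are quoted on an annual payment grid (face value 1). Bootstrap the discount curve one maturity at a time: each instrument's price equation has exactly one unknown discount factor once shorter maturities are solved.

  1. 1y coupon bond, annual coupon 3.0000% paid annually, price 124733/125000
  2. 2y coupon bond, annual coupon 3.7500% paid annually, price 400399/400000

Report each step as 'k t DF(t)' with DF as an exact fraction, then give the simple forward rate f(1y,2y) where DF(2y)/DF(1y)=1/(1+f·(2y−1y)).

step 1 [1y] bond c/1=3/100: DF=(124733/125000 − 3/100·(0))/(1+3/100) = 1211/1250 ≈ 0.968800
step 2 [2y] bond c/1=3/80: DF=(400399/400000 − 3/80·(0.968800))/(1+3/80) = 4649/5000 ≈ 0.929800

1 1 1211/1250
2 2 4649/5000
f(1y,2y) = ((1211/1250)/(4649/5000) − 1)/(1) = 195/4649 ≈ 4.1945%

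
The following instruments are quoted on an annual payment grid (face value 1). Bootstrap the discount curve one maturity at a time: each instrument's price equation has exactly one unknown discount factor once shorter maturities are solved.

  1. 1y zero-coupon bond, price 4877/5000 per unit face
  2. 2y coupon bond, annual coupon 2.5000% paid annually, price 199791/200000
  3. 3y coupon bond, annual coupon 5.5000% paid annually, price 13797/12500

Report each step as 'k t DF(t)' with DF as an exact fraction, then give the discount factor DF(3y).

1 1 4877/5000
2 2 2377/2500
3 3 4729/5000
DF(3y) = 4729/5000 ≈ 0.945800

step 1 [1y] zero: DF = P = 4877/5000 ≈ 0.975400
step 2 [2y] bond c/1=1/40: DF=(199791/200000 − 1/40·(0.975400))/(1+1/40) = 2377/2500 ≈ 0.950800
step 3 [3y] bond c/1=11/200: DF=(13797/12500 − 11/200·(0.975400+0.950800))/(1+11/200) = 4729/5000 ≈ 0.945800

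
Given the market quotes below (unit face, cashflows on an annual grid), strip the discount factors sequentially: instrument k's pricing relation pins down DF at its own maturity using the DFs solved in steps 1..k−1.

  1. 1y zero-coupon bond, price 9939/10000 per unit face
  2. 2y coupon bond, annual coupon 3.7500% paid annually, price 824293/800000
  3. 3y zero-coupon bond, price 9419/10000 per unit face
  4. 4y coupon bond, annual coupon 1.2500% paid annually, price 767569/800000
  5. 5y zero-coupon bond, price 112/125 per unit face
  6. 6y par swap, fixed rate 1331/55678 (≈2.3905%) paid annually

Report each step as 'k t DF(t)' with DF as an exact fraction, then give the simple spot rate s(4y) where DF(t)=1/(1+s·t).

step 1 [1y] zero: DF = P = 9939/10000 ≈ 0.993900
step 2 [2y] bond c/1=3/80: DF=(824293/800000 − 3/80·(0.993900))/(1+3/80) = 2393/2500 ≈ 0.957200
step 3 [3y] zero: DF = P = 9419/10000 ≈ 0.941900
step 4 [4y] bond c/1=1/80: DF=(767569/800000 − 1/80·(0.993900+0.957200+0.941900))/(1+1/80) = 9119/10000 ≈ 0.911900
step 5 [5y] zero: DF = P = 112/125 ≈ 0.896000
step 6 [6y] swap r/1=1331/55678: DF=(1 − 1331/55678·(0.993900+0.957200+0.941900+0.911900+0.896000))/(1+1331/55678) = 8669/10000 ≈ 0.866900

1 1 9939/10000
2 2 2393/2500
3 3 9419/10000
4 4 9119/10000
5 5 112/125
6 6 8669/10000
s(4y) = (1/(9119/10000) − 1)/(4) = 881/36476 ≈ 2.4153%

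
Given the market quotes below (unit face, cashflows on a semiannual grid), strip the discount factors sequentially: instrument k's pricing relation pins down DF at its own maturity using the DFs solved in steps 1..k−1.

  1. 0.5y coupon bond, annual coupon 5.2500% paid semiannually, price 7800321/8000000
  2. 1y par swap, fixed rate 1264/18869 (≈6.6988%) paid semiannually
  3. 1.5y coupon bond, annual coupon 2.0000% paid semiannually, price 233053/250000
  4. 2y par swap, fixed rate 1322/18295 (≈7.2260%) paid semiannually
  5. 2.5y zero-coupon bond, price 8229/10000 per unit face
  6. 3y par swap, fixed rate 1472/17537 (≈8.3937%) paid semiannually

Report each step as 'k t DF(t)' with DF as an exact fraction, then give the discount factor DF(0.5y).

step 1 [0.5y] bond c/2=21/800: DF=(7800321/8000000 − 21/800·(0))/(1+21/800) = 9501/10000 ≈ 0.950100
step 2 [1y] swap r/2=632/18869: DF=(1 − 632/18869·(0.950100))/(1+632/18869) = 1171/1250 ≈ 0.936800
step 3 [1.5y] bond c/2=1/100: DF=(233053/250000 − 1/100·(0.950100+0.936800))/(1+1/100) = 9043/10000 ≈ 0.904300
step 4 [2y] swap r/2=661/18295: DF=(1 − 661/18295·(0.950100+0.936800+0.904300))/(1+661/18295) = 4339/5000 ≈ 0.867800
step 5 [2.5y] zero: DF = P = 8229/10000 ≈ 0.822900
step 6 [3y] swap r/2=736/17537: DF=(1 − 736/17537·(0.950100+0.936800+0.904300+0.867800+0.822900))/(1+736/17537) = 487/625 ≈ 0.779200

1 1/2 9501/10000
2 1 1171/1250
3 3/2 9043/10000
4 2 4339/5000
5 5/2 8229/10000
6 3 487/625
DF(0.5y) = 9501/10000 ≈ 0.950100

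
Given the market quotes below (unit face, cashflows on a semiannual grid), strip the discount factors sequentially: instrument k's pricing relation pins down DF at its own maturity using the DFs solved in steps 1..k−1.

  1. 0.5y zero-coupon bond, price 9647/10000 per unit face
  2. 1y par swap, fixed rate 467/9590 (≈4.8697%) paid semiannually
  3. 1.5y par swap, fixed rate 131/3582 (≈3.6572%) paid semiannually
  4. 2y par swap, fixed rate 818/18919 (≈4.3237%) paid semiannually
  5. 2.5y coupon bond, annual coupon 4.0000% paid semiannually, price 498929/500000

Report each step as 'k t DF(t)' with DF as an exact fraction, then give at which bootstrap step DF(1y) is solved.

1 1/2 9647/10000
2 1 9533/10000
3 3/2 2369/2500
4 2 4591/5000
5 5/2 9041/10000
DF(1y) is solved at step 2

step 1 [0.5y] zero: DF = P = 9647/10000 ≈ 0.964700
step 2 [1y] swap r/2=467/19180: DF=(1 − 467/19180·(0.964700))/(1+467/19180) = 9533/10000 ≈ 0.953300
step 3 [1.5y] swap r/2=131/7164: DF=(1 − 131/7164·(0.964700+0.953300))/(1+131/7164) = 2369/2500 ≈ 0.947600
step 4 [2y] swap r/2=409/18919: DF=(1 − 409/18919·(0.964700+0.953300+0.947600))/(1+409/18919) = 4591/5000 ≈ 0.918200
step 5 [2.5y] bond c/2=1/50: DF=(498929/500000 − 1/50·(0.964700+0.953300+0.947600+0.918200))/(1+1/50) = 9041/10000 ≈ 0.904100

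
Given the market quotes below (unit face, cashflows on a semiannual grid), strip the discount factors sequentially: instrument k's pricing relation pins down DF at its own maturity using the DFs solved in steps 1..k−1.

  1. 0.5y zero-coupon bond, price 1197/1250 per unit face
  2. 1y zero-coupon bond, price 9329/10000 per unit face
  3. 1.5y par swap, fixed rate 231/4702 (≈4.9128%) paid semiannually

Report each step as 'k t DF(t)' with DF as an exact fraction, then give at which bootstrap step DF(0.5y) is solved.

step 1 [0.5y] zero: DF = P = 1197/1250 ≈ 0.957600
step 2 [1y] zero: DF = P = 9329/10000 ≈ 0.932900
step 3 [1.5y] swap r/2=231/9404: DF=(1 − 231/9404·(0.957600+0.932900))/(1+231/9404) = 9307/10000 ≈ 0.930700

1 1/2 1197/1250
2 1 9329/10000
3 3/2 9307/10000
DF(0.5y) is solved at step 1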